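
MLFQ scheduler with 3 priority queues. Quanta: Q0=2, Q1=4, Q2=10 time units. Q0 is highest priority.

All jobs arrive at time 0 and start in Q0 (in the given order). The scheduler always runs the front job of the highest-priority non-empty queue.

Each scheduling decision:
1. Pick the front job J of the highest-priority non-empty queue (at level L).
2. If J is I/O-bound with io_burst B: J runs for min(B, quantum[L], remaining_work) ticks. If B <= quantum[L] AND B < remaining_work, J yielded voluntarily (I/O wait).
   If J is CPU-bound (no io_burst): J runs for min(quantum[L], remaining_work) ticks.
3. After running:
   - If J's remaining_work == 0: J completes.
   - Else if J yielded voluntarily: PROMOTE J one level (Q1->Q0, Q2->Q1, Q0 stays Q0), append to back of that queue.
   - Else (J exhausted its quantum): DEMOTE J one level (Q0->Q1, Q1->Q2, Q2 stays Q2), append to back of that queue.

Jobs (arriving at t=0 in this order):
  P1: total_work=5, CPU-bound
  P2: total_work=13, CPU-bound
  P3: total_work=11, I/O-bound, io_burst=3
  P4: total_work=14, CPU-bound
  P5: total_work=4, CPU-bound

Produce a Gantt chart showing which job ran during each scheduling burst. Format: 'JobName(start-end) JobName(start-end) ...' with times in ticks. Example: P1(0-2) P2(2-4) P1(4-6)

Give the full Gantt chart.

Answer: P1(0-2) P2(2-4) P3(4-6) P4(6-8) P5(8-10) P1(10-13) P2(13-17) P3(17-20) P3(20-22) P4(22-26) P5(26-28) P3(28-31) P3(31-32) P2(32-39) P4(39-47)

Derivation:
t=0-2: P1@Q0 runs 2, rem=3, quantum used, demote→Q1. Q0=[P2,P3,P4,P5] Q1=[P1] Q2=[]
t=2-4: P2@Q0 runs 2, rem=11, quantum used, demote→Q1. Q0=[P3,P4,P5] Q1=[P1,P2] Q2=[]
t=4-6: P3@Q0 runs 2, rem=9, quantum used, demote→Q1. Q0=[P4,P5] Q1=[P1,P2,P3] Q2=[]
t=6-8: P4@Q0 runs 2, rem=12, quantum used, demote→Q1. Q0=[P5] Q1=[P1,P2,P3,P4] Q2=[]
t=8-10: P5@Q0 runs 2, rem=2, quantum used, demote→Q1. Q0=[] Q1=[P1,P2,P3,P4,P5] Q2=[]
t=10-13: P1@Q1 runs 3, rem=0, completes. Q0=[] Q1=[P2,P3,P4,P5] Q2=[]
t=13-17: P2@Q1 runs 4, rem=7, quantum used, demote→Q2. Q0=[] Q1=[P3,P4,P5] Q2=[P2]
t=17-20: P3@Q1 runs 3, rem=6, I/O yield, promote→Q0. Q0=[P3] Q1=[P4,P5] Q2=[P2]
t=20-22: P3@Q0 runs 2, rem=4, quantum used, demote→Q1. Q0=[] Q1=[P4,P5,P3] Q2=[P2]
t=22-26: P4@Q1 runs 4, rem=8, quantum used, demote→Q2. Q0=[] Q1=[P5,P3] Q2=[P2,P4]
t=26-28: P5@Q1 runs 2, rem=0, completes. Q0=[] Q1=[P3] Q2=[P2,P4]
t=28-31: P3@Q1 runs 3, rem=1, I/O yield, promote→Q0. Q0=[P3] Q1=[] Q2=[P2,P4]
t=31-32: P3@Q0 runs 1, rem=0, completes. Q0=[] Q1=[] Q2=[P2,P4]
t=32-39: P2@Q2 runs 7, rem=0, completes. Q0=[] Q1=[] Q2=[P4]
t=39-47: P4@Q2 runs 8, rem=0, completes. Q0=[] Q1=[] Q2=[]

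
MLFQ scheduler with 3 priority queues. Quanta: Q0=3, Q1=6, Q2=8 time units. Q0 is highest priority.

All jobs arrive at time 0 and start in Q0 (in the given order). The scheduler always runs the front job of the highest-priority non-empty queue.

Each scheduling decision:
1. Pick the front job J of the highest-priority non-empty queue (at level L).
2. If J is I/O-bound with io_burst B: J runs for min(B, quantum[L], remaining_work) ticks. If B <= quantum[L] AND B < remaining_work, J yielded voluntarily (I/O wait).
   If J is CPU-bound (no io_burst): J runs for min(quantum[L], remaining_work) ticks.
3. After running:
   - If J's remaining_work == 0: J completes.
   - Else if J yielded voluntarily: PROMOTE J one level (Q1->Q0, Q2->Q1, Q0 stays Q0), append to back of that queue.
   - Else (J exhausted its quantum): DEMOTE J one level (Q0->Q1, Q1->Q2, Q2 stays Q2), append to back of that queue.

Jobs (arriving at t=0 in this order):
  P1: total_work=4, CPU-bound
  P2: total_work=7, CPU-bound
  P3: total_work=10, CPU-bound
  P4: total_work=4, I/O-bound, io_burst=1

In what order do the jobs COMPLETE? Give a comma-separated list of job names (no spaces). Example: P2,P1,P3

Answer: P4,P1,P2,P3

Derivation:
t=0-3: P1@Q0 runs 3, rem=1, quantum used, demote→Q1. Q0=[P2,P3,P4] Q1=[P1] Q2=[]
t=3-6: P2@Q0 runs 3, rem=4, quantum used, demote→Q1. Q0=[P3,P4] Q1=[P1,P2] Q2=[]
t=6-9: P3@Q0 runs 3, rem=7, quantum used, demote→Q1. Q0=[P4] Q1=[P1,P2,P3] Q2=[]
t=9-10: P4@Q0 runs 1, rem=3, I/O yield, promote→Q0. Q0=[P4] Q1=[P1,P2,P3] Q2=[]
t=10-11: P4@Q0 runs 1, rem=2, I/O yield, promote→Q0. Q0=[P4] Q1=[P1,P2,P3] Q2=[]
t=11-12: P4@Q0 runs 1, rem=1, I/O yield, promote→Q0. Q0=[P4] Q1=[P1,P2,P3] Q2=[]
t=12-13: P4@Q0 runs 1, rem=0, completes. Q0=[] Q1=[P1,P2,P3] Q2=[]
t=13-14: P1@Q1 runs 1, rem=0, completes. Q0=[] Q1=[P2,P3] Q2=[]
t=14-18: P2@Q1 runs 4, rem=0, completes. Q0=[] Q1=[P3] Q2=[]
t=18-24: P3@Q1 runs 6, rem=1, quantum used, demote→Q2. Q0=[] Q1=[] Q2=[P3]
t=24-25: P3@Q2 runs 1, rem=0, completes. Q0=[] Q1=[] Q2=[]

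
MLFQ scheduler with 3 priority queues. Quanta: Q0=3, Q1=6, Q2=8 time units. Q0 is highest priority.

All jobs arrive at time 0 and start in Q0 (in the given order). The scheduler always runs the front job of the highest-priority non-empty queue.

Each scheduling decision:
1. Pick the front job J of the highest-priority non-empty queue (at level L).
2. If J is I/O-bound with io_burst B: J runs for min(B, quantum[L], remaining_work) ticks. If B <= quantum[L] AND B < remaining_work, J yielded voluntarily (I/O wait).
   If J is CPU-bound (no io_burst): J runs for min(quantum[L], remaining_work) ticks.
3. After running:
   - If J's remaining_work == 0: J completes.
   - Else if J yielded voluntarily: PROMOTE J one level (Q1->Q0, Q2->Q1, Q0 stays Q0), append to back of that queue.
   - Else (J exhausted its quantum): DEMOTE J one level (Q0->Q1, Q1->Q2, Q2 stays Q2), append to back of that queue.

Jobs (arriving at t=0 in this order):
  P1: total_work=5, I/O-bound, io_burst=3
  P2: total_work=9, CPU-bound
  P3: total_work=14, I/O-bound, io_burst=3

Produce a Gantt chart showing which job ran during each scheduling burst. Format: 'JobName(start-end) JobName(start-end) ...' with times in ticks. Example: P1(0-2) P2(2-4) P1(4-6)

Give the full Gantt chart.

t=0-3: P1@Q0 runs 3, rem=2, I/O yield, promote→Q0. Q0=[P2,P3,P1] Q1=[] Q2=[]
t=3-6: P2@Q0 runs 3, rem=6, quantum used, demote→Q1. Q0=[P3,P1] Q1=[P2] Q2=[]
t=6-9: P3@Q0 runs 3, rem=11, I/O yield, promote→Q0. Q0=[P1,P3] Q1=[P2] Q2=[]
t=9-11: P1@Q0 runs 2, rem=0, completes. Q0=[P3] Q1=[P2] Q2=[]
t=11-14: P3@Q0 runs 3, rem=8, I/O yield, promote→Q0. Q0=[P3] Q1=[P2] Q2=[]
t=14-17: P3@Q0 runs 3, rem=5, I/O yield, promote→Q0. Q0=[P3] Q1=[P2] Q2=[]
t=17-20: P3@Q0 runs 3, rem=2, I/O yield, promote→Q0. Q0=[P3] Q1=[P2] Q2=[]
t=20-22: P3@Q0 runs 2, rem=0, completes. Q0=[] Q1=[P2] Q2=[]
t=22-28: P2@Q1 runs 6, rem=0, completes. Q0=[] Q1=[] Q2=[]

Answer: P1(0-3) P2(3-6) P3(6-9) P1(9-11) P3(11-14) P3(14-17) P3(17-20) P3(20-22) P2(22-28)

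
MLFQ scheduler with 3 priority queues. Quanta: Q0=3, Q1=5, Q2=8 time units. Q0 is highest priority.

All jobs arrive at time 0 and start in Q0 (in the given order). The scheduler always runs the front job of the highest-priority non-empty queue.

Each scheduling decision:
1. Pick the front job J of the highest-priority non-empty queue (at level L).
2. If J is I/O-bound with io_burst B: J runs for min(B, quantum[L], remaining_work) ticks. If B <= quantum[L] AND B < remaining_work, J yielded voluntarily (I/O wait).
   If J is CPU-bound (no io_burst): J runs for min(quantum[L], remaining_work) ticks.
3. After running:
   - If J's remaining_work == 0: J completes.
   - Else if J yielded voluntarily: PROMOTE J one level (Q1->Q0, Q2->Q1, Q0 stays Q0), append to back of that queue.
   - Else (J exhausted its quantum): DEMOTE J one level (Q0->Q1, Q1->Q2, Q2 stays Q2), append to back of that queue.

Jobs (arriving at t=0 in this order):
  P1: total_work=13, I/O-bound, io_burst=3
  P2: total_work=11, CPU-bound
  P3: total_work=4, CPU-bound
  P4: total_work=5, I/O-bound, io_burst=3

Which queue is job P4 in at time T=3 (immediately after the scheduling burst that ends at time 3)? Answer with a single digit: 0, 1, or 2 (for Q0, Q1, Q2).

t=0-3: P1@Q0 runs 3, rem=10, I/O yield, promote→Q0. Q0=[P2,P3,P4,P1] Q1=[] Q2=[]
t=3-6: P2@Q0 runs 3, rem=8, quantum used, demote→Q1. Q0=[P3,P4,P1] Q1=[P2] Q2=[]
t=6-9: P3@Q0 runs 3, rem=1, quantum used, demote→Q1. Q0=[P4,P1] Q1=[P2,P3] Q2=[]
t=9-12: P4@Q0 runs 3, rem=2, I/O yield, promote→Q0. Q0=[P1,P4] Q1=[P2,P3] Q2=[]
t=12-15: P1@Q0 runs 3, rem=7, I/O yield, promote→Q0. Q0=[P4,P1] Q1=[P2,P3] Q2=[]
t=15-17: P4@Q0 runs 2, rem=0, completes. Q0=[P1] Q1=[P2,P3] Q2=[]
t=17-20: P1@Q0 runs 3, rem=4, I/O yield, promote→Q0. Q0=[P1] Q1=[P2,P3] Q2=[]
t=20-23: P1@Q0 runs 3, rem=1, I/O yield, promote→Q0. Q0=[P1] Q1=[P2,P3] Q2=[]
t=23-24: P1@Q0 runs 1, rem=0, completes. Q0=[] Q1=[P2,P3] Q2=[]
t=24-29: P2@Q1 runs 5, rem=3, quantum used, demote→Q2. Q0=[] Q1=[P3] Q2=[P2]
t=29-30: P3@Q1 runs 1, rem=0, completes. Q0=[] Q1=[] Q2=[P2]
t=30-33: P2@Q2 runs 3, rem=0, completes. Q0=[] Q1=[] Q2=[]

Answer: 0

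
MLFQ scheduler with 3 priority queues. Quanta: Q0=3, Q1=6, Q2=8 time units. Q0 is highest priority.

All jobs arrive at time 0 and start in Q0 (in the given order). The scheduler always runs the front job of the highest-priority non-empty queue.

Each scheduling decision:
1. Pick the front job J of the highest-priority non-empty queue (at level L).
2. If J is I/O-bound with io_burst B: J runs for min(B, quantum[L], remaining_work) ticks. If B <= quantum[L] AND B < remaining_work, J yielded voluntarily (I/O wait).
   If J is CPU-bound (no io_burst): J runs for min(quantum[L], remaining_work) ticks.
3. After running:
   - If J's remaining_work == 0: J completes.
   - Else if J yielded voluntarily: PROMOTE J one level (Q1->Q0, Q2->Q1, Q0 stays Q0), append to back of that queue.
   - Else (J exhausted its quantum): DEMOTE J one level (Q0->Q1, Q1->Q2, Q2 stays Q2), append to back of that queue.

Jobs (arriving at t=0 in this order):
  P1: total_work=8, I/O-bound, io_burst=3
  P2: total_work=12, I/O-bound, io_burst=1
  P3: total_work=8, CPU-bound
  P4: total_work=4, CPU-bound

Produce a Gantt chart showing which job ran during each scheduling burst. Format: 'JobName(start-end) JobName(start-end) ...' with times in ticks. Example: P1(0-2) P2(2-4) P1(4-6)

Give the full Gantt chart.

t=0-3: P1@Q0 runs 3, rem=5, I/O yield, promote→Q0. Q0=[P2,P3,P4,P1] Q1=[] Q2=[]
t=3-4: P2@Q0 runs 1, rem=11, I/O yield, promote→Q0. Q0=[P3,P4,P1,P2] Q1=[] Q2=[]
t=4-7: P3@Q0 runs 3, rem=5, quantum used, demote→Q1. Q0=[P4,P1,P2] Q1=[P3] Q2=[]
t=7-10: P4@Q0 runs 3, rem=1, quantum used, demote→Q1. Q0=[P1,P2] Q1=[P3,P4] Q2=[]
t=10-13: P1@Q0 runs 3, rem=2, I/O yield, promote→Q0. Q0=[P2,P1] Q1=[P3,P4] Q2=[]
t=13-14: P2@Q0 runs 1, rem=10, I/O yield, promote→Q0. Q0=[P1,P2] Q1=[P3,P4] Q2=[]
t=14-16: P1@Q0 runs 2, rem=0, completes. Q0=[P2] Q1=[P3,P4] Q2=[]
t=16-17: P2@Q0 runs 1, rem=9, I/O yield, promote→Q0. Q0=[P2] Q1=[P3,P4] Q2=[]
t=17-18: P2@Q0 runs 1, rem=8, I/O yield, promote→Q0. Q0=[P2] Q1=[P3,P4] Q2=[]
t=18-19: P2@Q0 runs 1, rem=7, I/O yield, promote→Q0. Q0=[P2] Q1=[P3,P4] Q2=[]
t=19-20: P2@Q0 runs 1, rem=6, I/O yield, promote→Q0. Q0=[P2] Q1=[P3,P4] Q2=[]
t=20-21: P2@Q0 runs 1, rem=5, I/O yield, promote→Q0. Q0=[P2] Q1=[P3,P4] Q2=[]
t=21-22: P2@Q0 runs 1, rem=4, I/O yield, promote→Q0. Q0=[P2] Q1=[P3,P4] Q2=[]
t=22-23: P2@Q0 runs 1, rem=3, I/O yield, promote→Q0. Q0=[P2] Q1=[P3,P4] Q2=[]
t=23-24: P2@Q0 runs 1, rem=2, I/O yield, promote→Q0. Q0=[P2] Q1=[P3,P4] Q2=[]
t=24-25: P2@Q0 runs 1, rem=1, I/O yield, promote→Q0. Q0=[P2] Q1=[P3,P4] Q2=[]
t=25-26: P2@Q0 runs 1, rem=0, completes. Q0=[] Q1=[P3,P4] Q2=[]
t=26-31: P3@Q1 runs 5, rem=0, completes. Q0=[] Q1=[P4] Q2=[]
t=31-32: P4@Q1 runs 1, rem=0, completes. Q0=[] Q1=[] Q2=[]

Answer: P1(0-3) P2(3-4) P3(4-7) P4(7-10) P1(10-13) P2(13-14) P1(14-16) P2(16-17) P2(17-18) P2(18-19) P2(19-20) P2(20-21) P2(21-22) P2(22-23) P2(23-24) P2(24-25) P2(25-26) P3(26-31) P4(31-32)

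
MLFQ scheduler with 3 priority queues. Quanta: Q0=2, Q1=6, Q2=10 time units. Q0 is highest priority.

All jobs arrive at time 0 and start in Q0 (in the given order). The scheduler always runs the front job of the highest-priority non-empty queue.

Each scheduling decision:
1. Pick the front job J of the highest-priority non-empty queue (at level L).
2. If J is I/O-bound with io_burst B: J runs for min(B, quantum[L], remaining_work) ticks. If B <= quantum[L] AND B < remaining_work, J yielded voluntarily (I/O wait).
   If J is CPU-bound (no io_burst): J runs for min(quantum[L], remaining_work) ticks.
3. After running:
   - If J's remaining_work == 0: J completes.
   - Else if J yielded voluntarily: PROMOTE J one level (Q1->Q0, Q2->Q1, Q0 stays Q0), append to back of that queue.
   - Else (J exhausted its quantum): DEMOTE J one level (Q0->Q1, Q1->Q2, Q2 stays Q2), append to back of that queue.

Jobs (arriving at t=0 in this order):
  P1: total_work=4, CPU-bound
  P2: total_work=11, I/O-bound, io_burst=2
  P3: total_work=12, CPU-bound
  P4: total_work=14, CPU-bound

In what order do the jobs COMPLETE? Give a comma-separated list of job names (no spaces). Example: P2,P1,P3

Answer: P2,P1,P3,P4

Derivation:
t=0-2: P1@Q0 runs 2, rem=2, quantum used, demote→Q1. Q0=[P2,P3,P4] Q1=[P1] Q2=[]
t=2-4: P2@Q0 runs 2, rem=9, I/O yield, promote→Q0. Q0=[P3,P4,P2] Q1=[P1] Q2=[]
t=4-6: P3@Q0 runs 2, rem=10, quantum used, demote→Q1. Q0=[P4,P2] Q1=[P1,P3] Q2=[]
t=6-8: P4@Q0 runs 2, rem=12, quantum used, demote→Q1. Q0=[P2] Q1=[P1,P3,P4] Q2=[]
t=8-10: P2@Q0 runs 2, rem=7, I/O yield, promote→Q0. Q0=[P2] Q1=[P1,P3,P4] Q2=[]
t=10-12: P2@Q0 runs 2, rem=5, I/O yield, promote→Q0. Q0=[P2] Q1=[P1,P3,P4] Q2=[]
t=12-14: P2@Q0 runs 2, rem=3, I/O yield, promote→Q0. Q0=[P2] Q1=[P1,P3,P4] Q2=[]
t=14-16: P2@Q0 runs 2, rem=1, I/O yield, promote→Q0. Q0=[P2] Q1=[P1,P3,P4] Q2=[]
t=16-17: P2@Q0 runs 1, rem=0, completes. Q0=[] Q1=[P1,P3,P4] Q2=[]
t=17-19: P1@Q1 runs 2, rem=0, completes. Q0=[] Q1=[P3,P4] Q2=[]
t=19-25: P3@Q1 runs 6, rem=4, quantum used, demote→Q2. Q0=[] Q1=[P4] Q2=[P3]
t=25-31: P4@Q1 runs 6, rem=6, quantum used, demote→Q2. Q0=[] Q1=[] Q2=[P3,P4]
t=31-35: P3@Q2 runs 4, rem=0, completes. Q0=[] Q1=[] Q2=[P4]
t=35-41: P4@Q2 runs 6, rem=0, completes. Q0=[] Q1=[] Q2=[]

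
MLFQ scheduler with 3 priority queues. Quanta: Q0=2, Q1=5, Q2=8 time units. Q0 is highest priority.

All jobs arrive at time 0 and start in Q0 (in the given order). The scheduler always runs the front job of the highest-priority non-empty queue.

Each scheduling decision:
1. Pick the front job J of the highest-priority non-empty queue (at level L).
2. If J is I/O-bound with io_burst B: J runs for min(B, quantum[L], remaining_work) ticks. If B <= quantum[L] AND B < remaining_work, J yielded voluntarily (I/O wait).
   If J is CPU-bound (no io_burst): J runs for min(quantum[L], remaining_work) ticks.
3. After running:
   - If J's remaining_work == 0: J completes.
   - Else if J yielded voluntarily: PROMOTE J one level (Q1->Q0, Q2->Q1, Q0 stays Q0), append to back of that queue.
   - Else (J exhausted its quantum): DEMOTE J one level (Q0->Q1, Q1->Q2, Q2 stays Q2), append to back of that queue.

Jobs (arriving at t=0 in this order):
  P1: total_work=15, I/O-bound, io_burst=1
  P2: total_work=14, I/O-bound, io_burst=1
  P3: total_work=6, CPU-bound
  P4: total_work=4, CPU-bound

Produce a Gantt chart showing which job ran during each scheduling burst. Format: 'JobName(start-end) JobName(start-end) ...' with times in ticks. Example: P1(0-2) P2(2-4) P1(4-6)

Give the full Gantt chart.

Answer: P1(0-1) P2(1-2) P3(2-4) P4(4-6) P1(6-7) P2(7-8) P1(8-9) P2(9-10) P1(10-11) P2(11-12) P1(12-13) P2(13-14) P1(14-15) P2(15-16) P1(16-17) P2(17-18) P1(18-19) P2(19-20) P1(20-21) P2(21-22) P1(22-23) P2(23-24) P1(24-25) P2(25-26) P1(26-27) P2(27-28) P1(28-29) P2(29-30) P1(30-31) P2(31-32) P1(32-33) P3(33-37) P4(37-39)

Derivation:
t=0-1: P1@Q0 runs 1, rem=14, I/O yield, promote→Q0. Q0=[P2,P3,P4,P1] Q1=[] Q2=[]
t=1-2: P2@Q0 runs 1, rem=13, I/O yield, promote→Q0. Q0=[P3,P4,P1,P2] Q1=[] Q2=[]
t=2-4: P3@Q0 runs 2, rem=4, quantum used, demote→Q1. Q0=[P4,P1,P2] Q1=[P3] Q2=[]
t=4-6: P4@Q0 runs 2, rem=2, quantum used, demote→Q1. Q0=[P1,P2] Q1=[P3,P4] Q2=[]
t=6-7: P1@Q0 runs 1, rem=13, I/O yield, promote→Q0. Q0=[P2,P1] Q1=[P3,P4] Q2=[]
t=7-8: P2@Q0 runs 1, rem=12, I/O yield, promote→Q0. Q0=[P1,P2] Q1=[P3,P4] Q2=[]
t=8-9: P1@Q0 runs 1, rem=12, I/O yield, promote→Q0. Q0=[P2,P1] Q1=[P3,P4] Q2=[]
t=9-10: P2@Q0 runs 1, rem=11, I/O yield, promote→Q0. Q0=[P1,P2] Q1=[P3,P4] Q2=[]
t=10-11: P1@Q0 runs 1, rem=11, I/O yield, promote→Q0. Q0=[P2,P1] Q1=[P3,P4] Q2=[]
t=11-12: P2@Q0 runs 1, rem=10, I/O yield, promote→Q0. Q0=[P1,P2] Q1=[P3,P4] Q2=[]
t=12-13: P1@Q0 runs 1, rem=10, I/O yield, promote→Q0. Q0=[P2,P1] Q1=[P3,P4] Q2=[]
t=13-14: P2@Q0 runs 1, rem=9, I/O yield, promote→Q0. Q0=[P1,P2] Q1=[P3,P4] Q2=[]
t=14-15: P1@Q0 runs 1, rem=9, I/O yield, promote→Q0. Q0=[P2,P1] Q1=[P3,P4] Q2=[]
t=15-16: P2@Q0 runs 1, rem=8, I/O yield, promote→Q0. Q0=[P1,P2] Q1=[P3,P4] Q2=[]
t=16-17: P1@Q0 runs 1, rem=8, I/O yield, promote→Q0. Q0=[P2,P1] Q1=[P3,P4] Q2=[]
t=17-18: P2@Q0 runs 1, rem=7, I/O yield, promote→Q0. Q0=[P1,P2] Q1=[P3,P4] Q2=[]
t=18-19: P1@Q0 runs 1, rem=7, I/O yield, promote→Q0. Q0=[P2,P1] Q1=[P3,P4] Q2=[]
t=19-20: P2@Q0 runs 1, rem=6, I/O yield, promote→Q0. Q0=[P1,P2] Q1=[P3,P4] Q2=[]
t=20-21: P1@Q0 runs 1, rem=6, I/O yield, promote→Q0. Q0=[P2,P1] Q1=[P3,P4] Q2=[]
t=21-22: P2@Q0 runs 1, rem=5, I/O yield, promote→Q0. Q0=[P1,P2] Q1=[P3,P4] Q2=[]
t=22-23: P1@Q0 runs 1, rem=5, I/O yield, promote→Q0. Q0=[P2,P1] Q1=[P3,P4] Q2=[]
t=23-24: P2@Q0 runs 1, rem=4, I/O yield, promote→Q0. Q0=[P1,P2] Q1=[P3,P4] Q2=[]
t=24-25: P1@Q0 runs 1, rem=4, I/O yield, promote→Q0. Q0=[P2,P1] Q1=[P3,P4] Q2=[]
t=25-26: P2@Q0 runs 1, rem=3, I/O yield, promote→Q0. Q0=[P1,P2] Q1=[P3,P4] Q2=[]
t=26-27: P1@Q0 runs 1, rem=3, I/O yield, promote→Q0. Q0=[P2,P1] Q1=[P3,P4] Q2=[]
t=27-28: P2@Q0 runs 1, rem=2, I/O yield, promote→Q0. Q0=[P1,P2] Q1=[P3,P4] Q2=[]
t=28-29: P1@Q0 runs 1, rem=2, I/O yield, promote→Q0. Q0=[P2,P1] Q1=[P3,P4] Q2=[]
t=29-30: P2@Q0 runs 1, rem=1, I/O yield, promote→Q0. Q0=[P1,P2] Q1=[P3,P4] Q2=[]
t=30-31: P1@Q0 runs 1, rem=1, I/O yield, promote→Q0. Q0=[P2,P1] Q1=[P3,P4] Q2=[]
t=31-32: P2@Q0 runs 1, rem=0, completes. Q0=[P1] Q1=[P3,P4] Q2=[]
t=32-33: P1@Q0 runs 1, rem=0, completes. Q0=[] Q1=[P3,P4] Q2=[]
t=33-37: P3@Q1 runs 4, rem=0, completes. Q0=[] Q1=[P4] Q2=[]
t=37-39: P4@Q1 runs 2, rem=0, completes. Q0=[] Q1=[] Q2=[]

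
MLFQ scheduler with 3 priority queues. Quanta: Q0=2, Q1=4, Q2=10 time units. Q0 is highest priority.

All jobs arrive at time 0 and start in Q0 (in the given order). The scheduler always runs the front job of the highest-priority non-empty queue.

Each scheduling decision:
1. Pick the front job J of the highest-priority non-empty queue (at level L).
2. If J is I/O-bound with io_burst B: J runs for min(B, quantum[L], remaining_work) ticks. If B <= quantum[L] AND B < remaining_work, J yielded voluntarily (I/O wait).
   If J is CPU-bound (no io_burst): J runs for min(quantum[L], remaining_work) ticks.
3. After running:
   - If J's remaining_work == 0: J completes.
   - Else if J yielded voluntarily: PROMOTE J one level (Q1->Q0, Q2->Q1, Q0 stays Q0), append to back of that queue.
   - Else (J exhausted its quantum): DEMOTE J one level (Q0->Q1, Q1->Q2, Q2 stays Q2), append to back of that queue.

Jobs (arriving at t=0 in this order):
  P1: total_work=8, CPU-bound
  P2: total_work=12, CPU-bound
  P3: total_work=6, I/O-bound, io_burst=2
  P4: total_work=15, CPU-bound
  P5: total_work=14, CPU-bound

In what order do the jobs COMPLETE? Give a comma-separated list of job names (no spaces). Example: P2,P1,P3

Answer: P3,P1,P2,P4,P5

Derivation:
t=0-2: P1@Q0 runs 2, rem=6, quantum used, demote→Q1. Q0=[P2,P3,P4,P5] Q1=[P1] Q2=[]
t=2-4: P2@Q0 runs 2, rem=10, quantum used, demote→Q1. Q0=[P3,P4,P5] Q1=[P1,P2] Q2=[]
t=4-6: P3@Q0 runs 2, rem=4, I/O yield, promote→Q0. Q0=[P4,P5,P3] Q1=[P1,P2] Q2=[]
t=6-8: P4@Q0 runs 2, rem=13, quantum used, demote→Q1. Q0=[P5,P3] Q1=[P1,P2,P4] Q2=[]
t=8-10: P5@Q0 runs 2, rem=12, quantum used, demote→Q1. Q0=[P3] Q1=[P1,P2,P4,P5] Q2=[]
t=10-12: P3@Q0 runs 2, rem=2, I/O yield, promote→Q0. Q0=[P3] Q1=[P1,P2,P4,P5] Q2=[]
t=12-14: P3@Q0 runs 2, rem=0, completes. Q0=[] Q1=[P1,P2,P4,P5] Q2=[]
t=14-18: P1@Q1 runs 4, rem=2, quantum used, demote→Q2. Q0=[] Q1=[P2,P4,P5] Q2=[P1]
t=18-22: P2@Q1 runs 4, rem=6, quantum used, demote→Q2. Q0=[] Q1=[P4,P5] Q2=[P1,P2]
t=22-26: P4@Q1 runs 4, rem=9, quantum used, demote→Q2. Q0=[] Q1=[P5] Q2=[P1,P2,P4]
t=26-30: P5@Q1 runs 4, rem=8, quantum used, demote→Q2. Q0=[] Q1=[] Q2=[P1,P2,P4,P5]
t=30-32: P1@Q2 runs 2, rem=0, completes. Q0=[] Q1=[] Q2=[P2,P4,P5]
t=32-38: P2@Q2 runs 6, rem=0, completes. Q0=[] Q1=[] Q2=[P4,P5]
t=38-47: P4@Q2 runs 9, rem=0, completes. Q0=[] Q1=[] Q2=[P5]
t=47-55: P5@Q2 runs 8, rem=0, completes. Q0=[] Q1=[] Q2=[]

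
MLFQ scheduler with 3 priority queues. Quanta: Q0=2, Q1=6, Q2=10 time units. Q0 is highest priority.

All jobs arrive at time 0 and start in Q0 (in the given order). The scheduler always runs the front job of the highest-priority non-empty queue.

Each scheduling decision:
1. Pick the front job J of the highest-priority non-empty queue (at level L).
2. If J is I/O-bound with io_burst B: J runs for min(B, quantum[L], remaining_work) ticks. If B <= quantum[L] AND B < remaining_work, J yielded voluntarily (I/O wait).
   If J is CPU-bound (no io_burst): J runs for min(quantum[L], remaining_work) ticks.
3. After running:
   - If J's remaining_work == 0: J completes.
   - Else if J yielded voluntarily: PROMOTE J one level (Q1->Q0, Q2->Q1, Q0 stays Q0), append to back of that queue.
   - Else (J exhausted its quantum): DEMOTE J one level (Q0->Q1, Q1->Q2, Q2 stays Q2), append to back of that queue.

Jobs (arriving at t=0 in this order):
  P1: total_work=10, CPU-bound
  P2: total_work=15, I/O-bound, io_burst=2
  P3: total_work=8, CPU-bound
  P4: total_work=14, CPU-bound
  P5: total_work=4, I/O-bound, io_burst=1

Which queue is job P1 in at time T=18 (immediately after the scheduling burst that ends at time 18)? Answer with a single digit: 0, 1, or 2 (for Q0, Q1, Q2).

t=0-2: P1@Q0 runs 2, rem=8, quantum used, demote→Q1. Q0=[P2,P3,P4,P5] Q1=[P1] Q2=[]
t=2-4: P2@Q0 runs 2, rem=13, I/O yield, promote→Q0. Q0=[P3,P4,P5,P2] Q1=[P1] Q2=[]
t=4-6: P3@Q0 runs 2, rem=6, quantum used, demote→Q1. Q0=[P4,P5,P2] Q1=[P1,P3] Q2=[]
t=6-8: P4@Q0 runs 2, rem=12, quantum used, demote→Q1. Q0=[P5,P2] Q1=[P1,P3,P4] Q2=[]
t=8-9: P5@Q0 runs 1, rem=3, I/O yield, promote→Q0. Q0=[P2,P5] Q1=[P1,P3,P4] Q2=[]
t=9-11: P2@Q0 runs 2, rem=11, I/O yield, promote→Q0. Q0=[P5,P2] Q1=[P1,P3,P4] Q2=[]
t=11-12: P5@Q0 runs 1, rem=2, I/O yield, promote→Q0. Q0=[P2,P5] Q1=[P1,P3,P4] Q2=[]
t=12-14: P2@Q0 runs 2, rem=9, I/O yield, promote→Q0. Q0=[P5,P2] Q1=[P1,P3,P4] Q2=[]
t=14-15: P5@Q0 runs 1, rem=1, I/O yield, promote→Q0. Q0=[P2,P5] Q1=[P1,P3,P4] Q2=[]
t=15-17: P2@Q0 runs 2, rem=7, I/O yield, promote→Q0. Q0=[P5,P2] Q1=[P1,P3,P4] Q2=[]
t=17-18: P5@Q0 runs 1, rem=0, completes. Q0=[P2] Q1=[P1,P3,P4] Q2=[]
t=18-20: P2@Q0 runs 2, rem=5, I/O yield, promote→Q0. Q0=[P2] Q1=[P1,P3,P4] Q2=[]
t=20-22: P2@Q0 runs 2, rem=3, I/O yield, promote→Q0. Q0=[P2] Q1=[P1,P3,P4] Q2=[]
t=22-24: P2@Q0 runs 2, rem=1, I/O yield, promote→Q0. Q0=[P2] Q1=[P1,P3,P4] Q2=[]
t=24-25: P2@Q0 runs 1, rem=0, completes. Q0=[] Q1=[P1,P3,P4] Q2=[]
t=25-31: P1@Q1 runs 6, rem=2, quantum used, demote→Q2. Q0=[] Q1=[P3,P4] Q2=[P1]
t=31-37: P3@Q1 runs 6, rem=0, completes. Q0=[] Q1=[P4] Q2=[P1]
t=37-43: P4@Q1 runs 6, rem=6, quantum used, demote→Q2. Q0=[] Q1=[] Q2=[P1,P4]
t=43-45: P1@Q2 runs 2, rem=0, completes. Q0=[] Q1=[] Q2=[P4]
t=45-51: P4@Q2 runs 6, rem=0, completes. Q0=[] Q1=[] Q2=[]

Answer: 1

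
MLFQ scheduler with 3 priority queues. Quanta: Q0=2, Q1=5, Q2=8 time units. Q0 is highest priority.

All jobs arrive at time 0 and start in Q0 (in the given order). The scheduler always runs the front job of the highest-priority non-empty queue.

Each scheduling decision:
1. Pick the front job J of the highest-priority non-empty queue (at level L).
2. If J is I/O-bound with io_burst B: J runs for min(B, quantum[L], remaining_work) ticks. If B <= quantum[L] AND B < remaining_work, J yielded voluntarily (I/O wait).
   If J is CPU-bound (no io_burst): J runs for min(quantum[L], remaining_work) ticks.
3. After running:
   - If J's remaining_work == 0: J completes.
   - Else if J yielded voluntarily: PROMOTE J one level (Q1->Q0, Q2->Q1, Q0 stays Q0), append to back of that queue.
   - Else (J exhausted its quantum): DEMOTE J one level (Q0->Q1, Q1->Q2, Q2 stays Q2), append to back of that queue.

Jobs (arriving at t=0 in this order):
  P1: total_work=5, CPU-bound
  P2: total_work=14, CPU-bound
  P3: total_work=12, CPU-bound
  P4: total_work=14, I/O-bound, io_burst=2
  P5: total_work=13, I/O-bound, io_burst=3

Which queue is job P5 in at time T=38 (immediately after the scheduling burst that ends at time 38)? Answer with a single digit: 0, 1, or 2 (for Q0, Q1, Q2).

t=0-2: P1@Q0 runs 2, rem=3, quantum used, demote→Q1. Q0=[P2,P3,P4,P5] Q1=[P1] Q2=[]
t=2-4: P2@Q0 runs 2, rem=12, quantum used, demote→Q1. Q0=[P3,P4,P5] Q1=[P1,P2] Q2=[]
t=4-6: P3@Q0 runs 2, rem=10, quantum used, demote→Q1. Q0=[P4,P5] Q1=[P1,P2,P3] Q2=[]
t=6-8: P4@Q0 runs 2, rem=12, I/O yield, promote→Q0. Q0=[P5,P4] Q1=[P1,P2,P3] Q2=[]
t=8-10: P5@Q0 runs 2, rem=11, quantum used, demote→Q1. Q0=[P4] Q1=[P1,P2,P3,P5] Q2=[]
t=10-12: P4@Q0 runs 2, rem=10, I/O yield, promote→Q0. Q0=[P4] Q1=[P1,P2,P3,P5] Q2=[]
t=12-14: P4@Q0 runs 2, rem=8, I/O yield, promote→Q0. Q0=[P4] Q1=[P1,P2,P3,P5] Q2=[]
t=14-16: P4@Q0 runs 2, rem=6, I/O yield, promote→Q0. Q0=[P4] Q1=[P1,P2,P3,P5] Q2=[]
t=16-18: P4@Q0 runs 2, rem=4, I/O yield, promote→Q0. Q0=[P4] Q1=[P1,P2,P3,P5] Q2=[]
t=18-20: P4@Q0 runs 2, rem=2, I/O yield, promote→Q0. Q0=[P4] Q1=[P1,P2,P3,P5] Q2=[]
t=20-22: P4@Q0 runs 2, rem=0, completes. Q0=[] Q1=[P1,P2,P3,P5] Q2=[]
t=22-25: P1@Q1 runs 3, rem=0, completes. Q0=[] Q1=[P2,P3,P5] Q2=[]
t=25-30: P2@Q1 runs 5, rem=7, quantum used, demote→Q2. Q0=[] Q1=[P3,P5] Q2=[P2]
t=30-35: P3@Q1 runs 5, rem=5, quantum used, demote→Q2. Q0=[] Q1=[P5] Q2=[P2,P3]
t=35-38: P5@Q1 runs 3, rem=8, I/O yield, promote→Q0. Q0=[P5] Q1=[] Q2=[P2,P3]
t=38-40: P5@Q0 runs 2, rem=6, quantum used, demote→Q1. Q0=[] Q1=[P5] Q2=[P2,P3]
t=40-43: P5@Q1 runs 3, rem=3, I/O yield, promote→Q0. Q0=[P5] Q1=[] Q2=[P2,P3]
t=43-45: P5@Q0 runs 2, rem=1, quantum used, demote→Q1. Q0=[] Q1=[P5] Q2=[P2,P3]
t=45-46: P5@Q1 runs 1, rem=0, completes. Q0=[] Q1=[] Q2=[P2,P3]
t=46-53: P2@Q2 runs 7, rem=0, completes. Q0=[] Q1=[] Q2=[P3]
t=53-58: P3@Q2 runs 5, rem=0, completes. Q0=[] Q1=[] Q2=[]

Answer: 0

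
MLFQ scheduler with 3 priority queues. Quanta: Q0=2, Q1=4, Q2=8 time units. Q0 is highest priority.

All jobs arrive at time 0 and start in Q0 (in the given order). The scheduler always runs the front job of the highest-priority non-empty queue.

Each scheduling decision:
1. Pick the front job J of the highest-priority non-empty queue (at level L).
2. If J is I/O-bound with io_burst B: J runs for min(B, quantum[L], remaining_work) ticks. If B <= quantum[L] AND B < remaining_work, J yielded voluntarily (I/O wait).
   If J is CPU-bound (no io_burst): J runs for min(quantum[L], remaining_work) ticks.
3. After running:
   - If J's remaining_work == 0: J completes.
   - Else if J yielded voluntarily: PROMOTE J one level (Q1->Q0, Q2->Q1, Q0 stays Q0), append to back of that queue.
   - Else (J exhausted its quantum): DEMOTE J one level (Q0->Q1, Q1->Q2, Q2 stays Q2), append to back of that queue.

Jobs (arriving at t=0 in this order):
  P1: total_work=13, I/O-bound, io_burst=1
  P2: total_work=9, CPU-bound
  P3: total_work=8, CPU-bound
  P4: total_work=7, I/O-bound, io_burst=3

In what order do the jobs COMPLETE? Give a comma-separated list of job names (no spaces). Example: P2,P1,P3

t=0-1: P1@Q0 runs 1, rem=12, I/O yield, promote→Q0. Q0=[P2,P3,P4,P1] Q1=[] Q2=[]
t=1-3: P2@Q0 runs 2, rem=7, quantum used, demote→Q1. Q0=[P3,P4,P1] Q1=[P2] Q2=[]
t=3-5: P3@Q0 runs 2, rem=6, quantum used, demote→Q1. Q0=[P4,P1] Q1=[P2,P3] Q2=[]
t=5-7: P4@Q0 runs 2, rem=5, quantum used, demote→Q1. Q0=[P1] Q1=[P2,P3,P4] Q2=[]
t=7-8: P1@Q0 runs 1, rem=11, I/O yield, promote→Q0. Q0=[P1] Q1=[P2,P3,P4] Q2=[]
t=8-9: P1@Q0 runs 1, rem=10, I/O yield, promote→Q0. Q0=[P1] Q1=[P2,P3,P4] Q2=[]
t=9-10: P1@Q0 runs 1, rem=9, I/O yield, promote→Q0. Q0=[P1] Q1=[P2,P3,P4] Q2=[]
t=10-11: P1@Q0 runs 1, rem=8, I/O yield, promote→Q0. Q0=[P1] Q1=[P2,P3,P4] Q2=[]
t=11-12: P1@Q0 runs 1, rem=7, I/O yield, promote→Q0. Q0=[P1] Q1=[P2,P3,P4] Q2=[]
t=12-13: P1@Q0 runs 1, rem=6, I/O yield, promote→Q0. Q0=[P1] Q1=[P2,P3,P4] Q2=[]
t=13-14: P1@Q0 runs 1, rem=5, I/O yield, promote→Q0. Q0=[P1] Q1=[P2,P3,P4] Q2=[]
t=14-15: P1@Q0 runs 1, rem=4, I/O yield, promote→Q0. Q0=[P1] Q1=[P2,P3,P4] Q2=[]
t=15-16: P1@Q0 runs 1, rem=3, I/O yield, promote→Q0. Q0=[P1] Q1=[P2,P3,P4] Q2=[]
t=16-17: P1@Q0 runs 1, rem=2, I/O yield, promote→Q0. Q0=[P1] Q1=[P2,P3,P4] Q2=[]
t=17-18: P1@Q0 runs 1, rem=1, I/O yield, promote→Q0. Q0=[P1] Q1=[P2,P3,P4] Q2=[]
t=18-19: P1@Q0 runs 1, rem=0, completes. Q0=[] Q1=[P2,P3,P4] Q2=[]
t=19-23: P2@Q1 runs 4, rem=3, quantum used, demote→Q2. Q0=[] Q1=[P3,P4] Q2=[P2]
t=23-27: P3@Q1 runs 4, rem=2, quantum used, demote→Q2. Q0=[] Q1=[P4] Q2=[P2,P3]
t=27-30: P4@Q1 runs 3, rem=2, I/O yield, promote→Q0. Q0=[P4] Q1=[] Q2=[P2,P3]
t=30-32: P4@Q0 runs 2, rem=0, completes. Q0=[] Q1=[] Q2=[P2,P3]
t=32-35: P2@Q2 runs 3, rem=0, completes. Q0=[] Q1=[] Q2=[P3]
t=35-37: P3@Q2 runs 2, rem=0, completes. Q0=[] Q1=[] Q2=[]

Answer: P1,P4,P2,P3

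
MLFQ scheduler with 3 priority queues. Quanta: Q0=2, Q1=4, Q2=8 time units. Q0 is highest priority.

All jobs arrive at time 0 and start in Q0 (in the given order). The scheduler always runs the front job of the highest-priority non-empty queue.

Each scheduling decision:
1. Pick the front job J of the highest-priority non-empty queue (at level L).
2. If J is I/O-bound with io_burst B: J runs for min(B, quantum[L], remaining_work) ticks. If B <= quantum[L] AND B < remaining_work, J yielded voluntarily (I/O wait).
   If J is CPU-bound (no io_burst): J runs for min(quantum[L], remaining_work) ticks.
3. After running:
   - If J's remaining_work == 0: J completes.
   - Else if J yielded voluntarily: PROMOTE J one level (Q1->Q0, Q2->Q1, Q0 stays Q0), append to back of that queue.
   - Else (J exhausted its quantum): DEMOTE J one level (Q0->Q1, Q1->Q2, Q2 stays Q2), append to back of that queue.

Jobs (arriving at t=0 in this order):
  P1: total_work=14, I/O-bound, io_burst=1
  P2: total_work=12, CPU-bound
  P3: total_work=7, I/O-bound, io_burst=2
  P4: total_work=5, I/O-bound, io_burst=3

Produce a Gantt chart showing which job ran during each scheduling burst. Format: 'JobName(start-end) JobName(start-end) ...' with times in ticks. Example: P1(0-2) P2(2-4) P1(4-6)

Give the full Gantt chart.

t=0-1: P1@Q0 runs 1, rem=13, I/O yield, promote→Q0. Q0=[P2,P3,P4,P1] Q1=[] Q2=[]
t=1-3: P2@Q0 runs 2, rem=10, quantum used, demote→Q1. Q0=[P3,P4,P1] Q1=[P2] Q2=[]
t=3-5: P3@Q0 runs 2, rem=5, I/O yield, promote→Q0. Q0=[P4,P1,P3] Q1=[P2] Q2=[]
t=5-7: P4@Q0 runs 2, rem=3, quantum used, demote→Q1. Q0=[P1,P3] Q1=[P2,P4] Q2=[]
t=7-8: P1@Q0 runs 1, rem=12, I/O yield, promote→Q0. Q0=[P3,P1] Q1=[P2,P4] Q2=[]
t=8-10: P3@Q0 runs 2, rem=3, I/O yield, promote→Q0. Q0=[P1,P3] Q1=[P2,P4] Q2=[]
t=10-11: P1@Q0 runs 1, rem=11, I/O yield, promote→Q0. Q0=[P3,P1] Q1=[P2,P4] Q2=[]
t=11-13: P3@Q0 runs 2, rem=1, I/O yield, promote→Q0. Q0=[P1,P3] Q1=[P2,P4] Q2=[]
t=13-14: P1@Q0 runs 1, rem=10, I/O yield, promote→Q0. Q0=[P3,P1] Q1=[P2,P4] Q2=[]
t=14-15: P3@Q0 runs 1, rem=0, completes. Q0=[P1] Q1=[P2,P4] Q2=[]
t=15-16: P1@Q0 runs 1, rem=9, I/O yield, promote→Q0. Q0=[P1] Q1=[P2,P4] Q2=[]
t=16-17: P1@Q0 runs 1, rem=8, I/O yield, promote→Q0. Q0=[P1] Q1=[P2,P4] Q2=[]
t=17-18: P1@Q0 runs 1, rem=7, I/O yield, promote→Q0. Q0=[P1] Q1=[P2,P4] Q2=[]
t=18-19: P1@Q0 runs 1, rem=6, I/O yield, promote→Q0. Q0=[P1] Q1=[P2,P4] Q2=[]
t=19-20: P1@Q0 runs 1, rem=5, I/O yield, promote→Q0. Q0=[P1] Q1=[P2,P4] Q2=[]
t=20-21: P1@Q0 runs 1, rem=4, I/O yield, promote→Q0. Q0=[P1] Q1=[P2,P4] Q2=[]
t=21-22: P1@Q0 runs 1, rem=3, I/O yield, promote→Q0. Q0=[P1] Q1=[P2,P4] Q2=[]
t=22-23: P1@Q0 runs 1, rem=2, I/O yield, promote→Q0. Q0=[P1] Q1=[P2,P4] Q2=[]
t=23-24: P1@Q0 runs 1, rem=1, I/O yield, promote→Q0. Q0=[P1] Q1=[P2,P4] Q2=[]
t=24-25: P1@Q0 runs 1, rem=0, completes. Q0=[] Q1=[P2,P4] Q2=[]
t=25-29: P2@Q1 runs 4, rem=6, quantum used, demote→Q2. Q0=[] Q1=[P4] Q2=[P2]
t=29-32: P4@Q1 runs 3, rem=0, completes. Q0=[] Q1=[] Q2=[P2]
t=32-38: P2@Q2 runs 6, rem=0, completes. Q0=[] Q1=[] Q2=[]

Answer: P1(0-1) P2(1-3) P3(3-5) P4(5-7) P1(7-8) P3(8-10) P1(10-11) P3(11-13) P1(13-14) P3(14-15) P1(15-16) P1(16-17) P1(17-18) P1(18-19) P1(19-20) P1(20-21) P1(21-22) P1(22-23) P1(23-24) P1(24-25) P2(25-29) P4(29-32) P2(32-38)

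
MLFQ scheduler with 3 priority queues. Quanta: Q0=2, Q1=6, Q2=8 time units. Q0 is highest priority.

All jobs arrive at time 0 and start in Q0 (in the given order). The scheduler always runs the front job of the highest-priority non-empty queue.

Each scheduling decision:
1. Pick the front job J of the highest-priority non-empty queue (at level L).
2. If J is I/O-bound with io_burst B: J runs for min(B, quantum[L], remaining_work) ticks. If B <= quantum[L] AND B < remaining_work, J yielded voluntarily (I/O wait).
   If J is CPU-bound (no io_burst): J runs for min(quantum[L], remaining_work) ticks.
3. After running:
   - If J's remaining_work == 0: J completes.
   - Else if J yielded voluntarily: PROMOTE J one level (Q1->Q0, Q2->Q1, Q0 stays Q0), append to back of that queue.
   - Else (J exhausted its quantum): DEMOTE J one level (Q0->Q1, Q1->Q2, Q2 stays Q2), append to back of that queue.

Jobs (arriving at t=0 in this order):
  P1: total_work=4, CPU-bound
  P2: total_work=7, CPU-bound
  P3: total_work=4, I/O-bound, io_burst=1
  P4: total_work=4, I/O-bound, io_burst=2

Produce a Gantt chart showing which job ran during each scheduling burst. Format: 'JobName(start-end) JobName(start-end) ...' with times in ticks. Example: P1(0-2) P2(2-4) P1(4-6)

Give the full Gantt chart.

t=0-2: P1@Q0 runs 2, rem=2, quantum used, demote→Q1. Q0=[P2,P3,P4] Q1=[P1] Q2=[]
t=2-4: P2@Q0 runs 2, rem=5, quantum used, demote→Q1. Q0=[P3,P4] Q1=[P1,P2] Q2=[]
t=4-5: P3@Q0 runs 1, rem=3, I/O yield, promote→Q0. Q0=[P4,P3] Q1=[P1,P2] Q2=[]
t=5-7: P4@Q0 runs 2, rem=2, I/O yield, promote→Q0. Q0=[P3,P4] Q1=[P1,P2] Q2=[]
t=7-8: P3@Q0 runs 1, rem=2, I/O yield, promote→Q0. Q0=[P4,P3] Q1=[P1,P2] Q2=[]
t=8-10: P4@Q0 runs 2, rem=0, completes. Q0=[P3] Q1=[P1,P2] Q2=[]
t=10-11: P3@Q0 runs 1, rem=1, I/O yield, promote→Q0. Q0=[P3] Q1=[P1,P2] Q2=[]
t=11-12: P3@Q0 runs 1, rem=0, completes. Q0=[] Q1=[P1,P2] Q2=[]
t=12-14: P1@Q1 runs 2, rem=0, completes. Q0=[] Q1=[P2] Q2=[]
t=14-19: P2@Q1 runs 5, rem=0, completes. Q0=[] Q1=[] Q2=[]

Answer: P1(0-2) P2(2-4) P3(4-5) P4(5-7) P3(7-8) P4(8-10) P3(10-11) P3(11-12) P1(12-14) P2(14-19)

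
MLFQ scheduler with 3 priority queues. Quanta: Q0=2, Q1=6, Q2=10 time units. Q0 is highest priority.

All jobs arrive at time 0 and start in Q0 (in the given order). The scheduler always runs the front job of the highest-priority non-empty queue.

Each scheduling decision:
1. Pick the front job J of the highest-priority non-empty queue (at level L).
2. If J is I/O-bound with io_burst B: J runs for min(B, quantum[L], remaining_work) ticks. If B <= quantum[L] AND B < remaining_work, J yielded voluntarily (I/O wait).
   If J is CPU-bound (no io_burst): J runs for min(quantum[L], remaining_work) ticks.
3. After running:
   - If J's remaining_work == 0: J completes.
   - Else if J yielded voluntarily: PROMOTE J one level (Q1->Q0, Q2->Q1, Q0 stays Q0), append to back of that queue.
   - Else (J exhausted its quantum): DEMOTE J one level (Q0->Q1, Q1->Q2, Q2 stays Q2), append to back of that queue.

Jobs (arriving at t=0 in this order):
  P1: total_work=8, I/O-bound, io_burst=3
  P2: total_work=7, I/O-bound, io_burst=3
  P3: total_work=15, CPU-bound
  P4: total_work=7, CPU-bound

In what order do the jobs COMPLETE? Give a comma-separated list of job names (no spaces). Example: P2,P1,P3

t=0-2: P1@Q0 runs 2, rem=6, quantum used, demote→Q1. Q0=[P2,P3,P4] Q1=[P1] Q2=[]
t=2-4: P2@Q0 runs 2, rem=5, quantum used, demote→Q1. Q0=[P3,P4] Q1=[P1,P2] Q2=[]
t=4-6: P3@Q0 runs 2, rem=13, quantum used, demote→Q1. Q0=[P4] Q1=[P1,P2,P3] Q2=[]
t=6-8: P4@Q0 runs 2, rem=5, quantum used, demote→Q1. Q0=[] Q1=[P1,P2,P3,P4] Q2=[]
t=8-11: P1@Q1 runs 3, rem=3, I/O yield, promote→Q0. Q0=[P1] Q1=[P2,P3,P4] Q2=[]
t=11-13: P1@Q0 runs 2, rem=1, quantum used, demote→Q1. Q0=[] Q1=[P2,P3,P4,P1] Q2=[]
t=13-16: P2@Q1 runs 3, rem=2, I/O yield, promote→Q0. Q0=[P2] Q1=[P3,P4,P1] Q2=[]
t=16-18: P2@Q0 runs 2, rem=0, completes. Q0=[] Q1=[P3,P4,P1] Q2=[]
t=18-24: P3@Q1 runs 6, rem=7, quantum used, demote→Q2. Q0=[] Q1=[P4,P1] Q2=[P3]
t=24-29: P4@Q1 runs 5, rem=0, completes. Q0=[] Q1=[P1] Q2=[P3]
t=29-30: P1@Q1 runs 1, rem=0, completes. Q0=[] Q1=[] Q2=[P3]
t=30-37: P3@Q2 runs 7, rem=0, completes. Q0=[] Q1=[] Q2=[]

Answer: P2,P4,P1,P3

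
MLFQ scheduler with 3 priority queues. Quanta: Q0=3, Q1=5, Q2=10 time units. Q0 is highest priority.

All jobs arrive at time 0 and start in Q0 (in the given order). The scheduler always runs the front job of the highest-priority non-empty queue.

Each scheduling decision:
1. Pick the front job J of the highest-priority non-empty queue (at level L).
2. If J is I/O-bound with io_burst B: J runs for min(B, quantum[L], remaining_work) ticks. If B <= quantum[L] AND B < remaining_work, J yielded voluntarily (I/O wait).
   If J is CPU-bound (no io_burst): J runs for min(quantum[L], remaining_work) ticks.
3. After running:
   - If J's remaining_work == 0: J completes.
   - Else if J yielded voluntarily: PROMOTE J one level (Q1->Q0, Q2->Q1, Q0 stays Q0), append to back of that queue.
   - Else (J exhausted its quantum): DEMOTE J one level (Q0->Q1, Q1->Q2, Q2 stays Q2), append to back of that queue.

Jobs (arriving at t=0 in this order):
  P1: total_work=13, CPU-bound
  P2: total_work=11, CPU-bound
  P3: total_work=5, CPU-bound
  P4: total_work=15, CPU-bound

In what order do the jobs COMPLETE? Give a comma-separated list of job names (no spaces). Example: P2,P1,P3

t=0-3: P1@Q0 runs 3, rem=10, quantum used, demote→Q1. Q0=[P2,P3,P4] Q1=[P1] Q2=[]
t=3-6: P2@Q0 runs 3, rem=8, quantum used, demote→Q1. Q0=[P3,P4] Q1=[P1,P2] Q2=[]
t=6-9: P3@Q0 runs 3, rem=2, quantum used, demote→Q1. Q0=[P4] Q1=[P1,P2,P3] Q2=[]
t=9-12: P4@Q0 runs 3, rem=12, quantum used, demote→Q1. Q0=[] Q1=[P1,P2,P3,P4] Q2=[]
t=12-17: P1@Q1 runs 5, rem=5, quantum used, demote→Q2. Q0=[] Q1=[P2,P3,P4] Q2=[P1]
t=17-22: P2@Q1 runs 5, rem=3, quantum used, demote→Q2. Q0=[] Q1=[P3,P4] Q2=[P1,P2]
t=22-24: P3@Q1 runs 2, rem=0, completes. Q0=[] Q1=[P4] Q2=[P1,P2]
t=24-29: P4@Q1 runs 5, rem=7, quantum used, demote→Q2. Q0=[] Q1=[] Q2=[P1,P2,P4]
t=29-34: P1@Q2 runs 5, rem=0, completes. Q0=[] Q1=[] Q2=[P2,P4]
t=34-37: P2@Q2 runs 3, rem=0, completes. Q0=[] Q1=[] Q2=[P4]
t=37-44: P4@Q2 runs 7, rem=0, completes. Q0=[] Q1=[] Q2=[]

Answer: P3,P1,P2,P4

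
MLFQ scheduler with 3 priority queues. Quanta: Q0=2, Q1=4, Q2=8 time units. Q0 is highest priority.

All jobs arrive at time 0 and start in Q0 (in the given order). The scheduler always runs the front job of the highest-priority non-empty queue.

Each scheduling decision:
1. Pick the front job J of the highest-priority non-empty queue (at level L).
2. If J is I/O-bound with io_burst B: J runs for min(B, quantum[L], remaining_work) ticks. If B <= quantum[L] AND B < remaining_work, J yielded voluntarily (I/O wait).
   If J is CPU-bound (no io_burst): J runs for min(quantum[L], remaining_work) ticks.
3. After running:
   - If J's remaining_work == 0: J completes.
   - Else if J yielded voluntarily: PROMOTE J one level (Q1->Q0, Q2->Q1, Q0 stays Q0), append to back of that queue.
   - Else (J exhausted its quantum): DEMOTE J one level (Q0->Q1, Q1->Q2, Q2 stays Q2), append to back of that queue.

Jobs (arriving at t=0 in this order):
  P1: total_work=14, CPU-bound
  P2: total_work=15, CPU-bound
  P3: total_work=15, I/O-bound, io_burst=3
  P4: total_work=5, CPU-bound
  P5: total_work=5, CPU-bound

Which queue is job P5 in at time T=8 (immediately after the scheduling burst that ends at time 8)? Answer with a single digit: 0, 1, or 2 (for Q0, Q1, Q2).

t=0-2: P1@Q0 runs 2, rem=12, quantum used, demote→Q1. Q0=[P2,P3,P4,P5] Q1=[P1] Q2=[]
t=2-4: P2@Q0 runs 2, rem=13, quantum used, demote→Q1. Q0=[P3,P4,P5] Q1=[P1,P2] Q2=[]
t=4-6: P3@Q0 runs 2, rem=13, quantum used, demote→Q1. Q0=[P4,P5] Q1=[P1,P2,P3] Q2=[]
t=6-8: P4@Q0 runs 2, rem=3, quantum used, demote→Q1. Q0=[P5] Q1=[P1,P2,P3,P4] Q2=[]
t=8-10: P5@Q0 runs 2, rem=3, quantum used, demote→Q1. Q0=[] Q1=[P1,P2,P3,P4,P5] Q2=[]
t=10-14: P1@Q1 runs 4, rem=8, quantum used, demote→Q2. Q0=[] Q1=[P2,P3,P4,P5] Q2=[P1]
t=14-18: P2@Q1 runs 4, rem=9, quantum used, demote→Q2. Q0=[] Q1=[P3,P4,P5] Q2=[P1,P2]
t=18-21: P3@Q1 runs 3, rem=10, I/O yield, promote→Q0. Q0=[P3] Q1=[P4,P5] Q2=[P1,P2]
t=21-23: P3@Q0 runs 2, rem=8, quantum used, demote→Q1. Q0=[] Q1=[P4,P5,P3] Q2=[P1,P2]
t=23-26: P4@Q1 runs 3, rem=0, completes. Q0=[] Q1=[P5,P3] Q2=[P1,P2]
t=26-29: P5@Q1 runs 3, rem=0, completes. Q0=[] Q1=[P3] Q2=[P1,P2]
t=29-32: P3@Q1 runs 3, rem=5, I/O yield, promote→Q0. Q0=[P3] Q1=[] Q2=[P1,P2]
t=32-34: P3@Q0 runs 2, rem=3, quantum used, demote→Q1. Q0=[] Q1=[P3] Q2=[P1,P2]
t=34-37: P3@Q1 runs 3, rem=0, completes. Q0=[] Q1=[] Q2=[P1,P2]
t=37-45: P1@Q2 runs 8, rem=0, completes. Q0=[] Q1=[] Q2=[P2]
t=45-53: P2@Q2 runs 8, rem=1, quantum used, demote→Q2. Q0=[] Q1=[] Q2=[P2]
t=53-54: P2@Q2 runs 1, rem=0, completes. Q0=[] Q1=[] Q2=[]

Answer: 0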